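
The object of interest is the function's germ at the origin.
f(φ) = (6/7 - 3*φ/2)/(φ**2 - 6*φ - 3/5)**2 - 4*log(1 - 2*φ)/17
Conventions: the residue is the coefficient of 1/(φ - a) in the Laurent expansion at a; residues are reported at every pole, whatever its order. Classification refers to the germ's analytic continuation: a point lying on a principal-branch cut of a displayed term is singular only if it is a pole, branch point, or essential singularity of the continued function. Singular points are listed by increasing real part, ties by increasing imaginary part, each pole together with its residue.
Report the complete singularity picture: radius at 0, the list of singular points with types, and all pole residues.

Radius of convergence at 0: -3 + (4/5)*sqrt(15).
At 3 - (4/5)*sqrt(15): a pole of order 2; residue -(85/10752)*sqrt(15).
At 1/2: a logarithmic branch point.
At 3 + (4/5)*sqrt(15): a pole of order 2; residue (85/10752)*sqrt(15).

Denominator factor (φ**2 - 6*φ - 3/5)^2: discriminant 192/5, real irrational roots 3 + (4/5)*sqrt(15) and 3 - (4/5)*sqrt(15); poles of order 2, moduli 3 + (4/5)*sqrt(15) and -3 + (4/5)*sqrt(15).
Branch term (-4/17)*log(1 - φ/(1/2)): its argument vanishes at φ = 1/2, a logarithmic branch point, modulus 1/2.
The radius of convergence is the smallest modulus among the singular points: -3 + (4/5)*sqrt(15).
The branch term is analytic at 3 - (4/5)*sqrt(15) and contributes nothing to the residue; only the rational part matters.
The factor φ**2 - 6*φ - 3/5 splits as (φ - a)(φ - a') with a = 3 - (4/5)*sqrt(15), a' = 3 + (4/5)*sqrt(15). At the order-2 pole a set g(φ) = (φ - a)^2*(rational part) = [6/7 - 3*φ/2] / (φ - a')^2.
Order-2 pole: residue = g'(a); g'(3 - (4/5)*sqrt(15)) = -(85/10752)*sqrt(15), so the residue is -(85/10752)*sqrt(15).
The branch term is analytic at 3 + (4/5)*sqrt(15) and contributes nothing to the residue; only the rational part matters.
The factor φ**2 - 6*φ - 3/5 splits as (φ - a)(φ - a') with a = 3 + (4/5)*sqrt(15), a' = 3 - (4/5)*sqrt(15). At the order-2 pole a set g(φ) = (φ - a)^2*(rational part) = [6/7 - 3*φ/2] / (φ - a')^2.
Order-2 pole: residue = g'(a); g'(3 + (4/5)*sqrt(15)) = (85/10752)*sqrt(15), so the residue is (85/10752)*sqrt(15).
List the singular points by increasing real part (a conjugate pair: the negative imaginary part first).


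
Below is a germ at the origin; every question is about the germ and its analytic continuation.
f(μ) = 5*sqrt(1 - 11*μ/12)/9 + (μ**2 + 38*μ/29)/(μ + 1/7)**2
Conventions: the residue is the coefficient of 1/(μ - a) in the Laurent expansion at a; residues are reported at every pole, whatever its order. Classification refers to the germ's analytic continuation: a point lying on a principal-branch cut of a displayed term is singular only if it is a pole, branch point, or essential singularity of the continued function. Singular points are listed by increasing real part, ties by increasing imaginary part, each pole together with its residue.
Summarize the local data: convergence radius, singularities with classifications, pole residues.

Radius of convergence at 0: 1/7.
At -1/7: a pole of order 2; residue 208/203.
At 12/11: an algebraic (square-root) branch point.

Denominator factor (μ + 1/7)^2: pole of order 2 at -1/7, modulus 1/7.
Branch term (5/9)*sqrt(1 - μ/(12/11)): its argument vanishes at μ = 12/11, a square-root branch point, modulus 12/11.
The radius of convergence is the smallest modulus among the singular points: 1/7.
The branch term is analytic at -1/7 and contributes nothing to the residue; only the rational part matters.
At the order-2 pole -1/7 set g(μ) = (μ - (-1/7))^2*(rational part) = μ**2 + 38*μ/29.
Order-2 pole: residue = g'(a); g'(-1/7) = 208/203, so the residue is 208/203.
List the singular points by increasing real part (a conjugate pair: the negative imaginary part first).


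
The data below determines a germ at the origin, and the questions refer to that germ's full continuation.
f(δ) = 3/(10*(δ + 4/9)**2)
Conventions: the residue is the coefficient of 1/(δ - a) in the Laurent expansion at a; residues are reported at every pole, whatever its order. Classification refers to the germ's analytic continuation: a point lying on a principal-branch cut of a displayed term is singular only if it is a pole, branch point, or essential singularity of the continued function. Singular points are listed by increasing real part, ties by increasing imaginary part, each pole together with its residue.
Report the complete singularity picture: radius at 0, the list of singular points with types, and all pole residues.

Radius of convergence at 0: 4/9.
At -4/9: a pole of order 2; residue 0.

Denominator factor (δ + 4/9)^2: pole of order 2 at -4/9, modulus 4/9.
The radius of convergence is the smallest modulus among the singular points: 4/9.
At the order-2 pole -4/9 set g(δ) = (δ - (-4/9))^2*f(δ) = 3/10.
Order-2 pole: residue = g'(a); g'(-4/9) = 0, so the residue is 0.


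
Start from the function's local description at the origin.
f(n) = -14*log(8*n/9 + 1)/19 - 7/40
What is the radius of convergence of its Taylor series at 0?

Branch term (-14/19)*log(1 - n/(-9/8)): its argument vanishes at n = -9/8, a logarithmic branch point, modulus 9/8.
The radius of convergence is the smallest modulus among the singular points: 9/8.

The radius of convergence is 9/8.


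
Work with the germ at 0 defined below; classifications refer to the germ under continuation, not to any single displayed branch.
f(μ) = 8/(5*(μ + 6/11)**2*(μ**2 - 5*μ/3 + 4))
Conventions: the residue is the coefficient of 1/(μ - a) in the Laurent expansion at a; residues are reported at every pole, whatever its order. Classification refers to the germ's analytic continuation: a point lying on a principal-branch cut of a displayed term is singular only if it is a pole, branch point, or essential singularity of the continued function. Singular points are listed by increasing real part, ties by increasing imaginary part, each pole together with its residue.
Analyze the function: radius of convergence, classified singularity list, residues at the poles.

Denominator factor (μ + 6/11)^2: pole of order 2 at -6/11, modulus 6/11.
Denominator factor (μ**2 - 5*μ/3 + 4): discriminant -119/9, complex-conjugate roots (5/6) + ((1/6)*sqrt(119))*i and (5/6) - ((1/6)*sqrt(119))*i; poles of order 1, moduli 2 and 2.
The radius of convergence is the smallest modulus among the singular points: 6/11.
At the order-2 pole -6/11 set g(μ) = (μ - (-6/11))^2*f(μ) = 8/(5*(μ**2 - 5*μ/3 + 4)).
Order-2 pole: residue = g'(a); g'(-6/11) = 34606/212625, so the residue is 34606/212625.
The factor μ**2 - 5*μ/3 + 4 splits as (μ - a)(μ - a') with a = (5/6) - ((1/6)*sqrt(119))*i, a' = (5/6) + ((1/6)*sqrt(119))*i. At the order-1 pole a set g(μ) = (μ - a)*f(μ) = [8/(5*(μ + 6/11)**2)] / (μ - a').
Simple pole: residue = g(a) at a = (5/6) - ((1/6)*sqrt(119))*i, which is (-17303/212625) - ((52877/25302375)*sqrt(119))*i.
The factor μ**2 - 5*μ/3 + 4 splits as (μ - a)(μ - a') with a = (5/6) + ((1/6)*sqrt(119))*i, a' = (5/6) - ((1/6)*sqrt(119))*i. At the order-1 pole a set g(μ) = (μ - a)*f(μ) = [8/(5*(μ + 6/11)**2)] / (μ - a').
Simple pole: residue = g(a) at a = (5/6) + ((1/6)*sqrt(119))*i, which is (-17303/212625) + ((52877/25302375)*sqrt(119))*i.
List the singular points by increasing real part (a conjugate pair: the negative imaginary part first).

Radius of convergence at 0: 6/11.
At -6/11: a pole of order 2; residue 34606/212625.
At (5/6) - ((1/6)*sqrt(119))*i: a pole of order 1; residue (-17303/212625) - ((52877/25302375)*sqrt(119))*i.
At (5/6) + ((1/6)*sqrt(119))*i: a pole of order 1; residue (-17303/212625) + ((52877/25302375)*sqrt(119))*i.


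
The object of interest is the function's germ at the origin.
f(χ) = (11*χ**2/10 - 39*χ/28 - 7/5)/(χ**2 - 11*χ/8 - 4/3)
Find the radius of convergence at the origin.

Denominator factor (χ**2 - 11*χ/8 - 4/3): discriminant 1387/192, real irrational roots 11/16 + (1/48)*sqrt(4161) and 11/16 - (1/48)*sqrt(4161); poles of order 1, moduli 11/16 + (1/48)*sqrt(4161) and -11/16 + (1/48)*sqrt(4161).
The radius of convergence is the smallest modulus among the singular points: -11/16 + (1/48)*sqrt(4161).

The radius of convergence is -11/16 + (1/48)*sqrt(4161).


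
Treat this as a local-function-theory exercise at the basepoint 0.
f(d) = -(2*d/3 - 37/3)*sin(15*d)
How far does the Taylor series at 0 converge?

The radius of convergence is infinite.

The factor -sin(15*d) is entire and contributes no finite singular point.
The polynomial part has no poles.
No finite singular points: the Taylor series at 0 converges everywhere.


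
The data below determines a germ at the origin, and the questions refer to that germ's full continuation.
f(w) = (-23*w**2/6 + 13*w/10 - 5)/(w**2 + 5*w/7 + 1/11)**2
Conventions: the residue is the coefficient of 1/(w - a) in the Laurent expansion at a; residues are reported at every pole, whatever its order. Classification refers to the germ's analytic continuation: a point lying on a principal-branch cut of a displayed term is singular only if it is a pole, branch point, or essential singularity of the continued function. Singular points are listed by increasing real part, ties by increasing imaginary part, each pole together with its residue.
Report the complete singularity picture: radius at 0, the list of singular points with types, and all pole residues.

Radius of convergence at 0: 5/14 - (1/154)*sqrt(869).
At -5/14 - (1/154)*sqrt(869): a pole of order 2; residue -(263179/37446)*sqrt(869).
At -5/14 + (1/154)*sqrt(869): a pole of order 2; residue (263179/37446)*sqrt(869).


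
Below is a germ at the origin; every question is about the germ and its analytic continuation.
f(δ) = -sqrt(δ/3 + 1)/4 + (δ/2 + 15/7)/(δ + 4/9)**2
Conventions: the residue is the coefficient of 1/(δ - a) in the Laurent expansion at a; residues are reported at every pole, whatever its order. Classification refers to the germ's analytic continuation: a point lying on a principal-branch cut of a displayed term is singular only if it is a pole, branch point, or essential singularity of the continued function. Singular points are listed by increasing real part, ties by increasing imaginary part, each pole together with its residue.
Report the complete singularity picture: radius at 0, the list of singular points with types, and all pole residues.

Denominator factor (δ + 4/9)^2: pole of order 2 at -4/9, modulus 4/9.
Branch term (-1/4)*sqrt(1 - δ/(-3)): its argument vanishes at δ = -3, a square-root branch point, modulus 3.
The radius of convergence is the smallest modulus among the singular points: 4/9.
The branch term is analytic at -4/9 and contributes nothing to the residue; only the rational part matters.
At the order-2 pole -4/9 set g(δ) = (δ - (-4/9))^2*(rational part) = δ/2 + 15/7.
Order-2 pole: residue = g'(a); g'(-4/9) = 1/2, so the residue is 1/2.
List the singular points by increasing real part (a conjugate pair: the negative imaginary part first).

Radius of convergence at 0: 4/9.
At -3: an algebraic (square-root) branch point.
At -4/9: a pole of order 2; residue 1/2.


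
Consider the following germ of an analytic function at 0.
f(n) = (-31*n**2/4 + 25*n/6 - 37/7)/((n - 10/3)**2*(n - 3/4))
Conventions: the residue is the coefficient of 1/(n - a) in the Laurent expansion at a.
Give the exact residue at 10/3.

The residue is -45562/6727.

At the order-2 pole 10/3 set g(n) = (n - (10/3))^2*f(n) = (-31*n**2/4 + 25*n/6 - 37/7)/(n - 3/4).
Order-2 pole: residue = g'(a); g'(10/3) = -45562/6727, so the residue is -45562/6727.


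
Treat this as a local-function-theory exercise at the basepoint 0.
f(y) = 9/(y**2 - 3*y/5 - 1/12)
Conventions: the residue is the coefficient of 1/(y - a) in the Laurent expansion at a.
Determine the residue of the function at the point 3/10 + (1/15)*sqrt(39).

The factor y**2 - 3*y/5 - 1/12 splits as (y - a)(y - a') with a = 3/10 + (1/15)*sqrt(39), a' = 3/10 - (1/15)*sqrt(39). At the order-1 pole a set g(y) = (y - a)*f(y) = [9] / (y - a').
Simple pole: residue = g(a) at a = 3/10 + (1/15)*sqrt(39), which is (45/26)*sqrt(39).

The residue is (45/26)*sqrt(39).


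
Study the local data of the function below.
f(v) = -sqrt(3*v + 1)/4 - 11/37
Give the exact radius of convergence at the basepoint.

Branch term (-1/4)*sqrt(1 - v/(-1/3)): its argument vanishes at v = -1/3, a square-root branch point, modulus 1/3.
The radius of convergence is the smallest modulus among the singular points: 1/3.

The radius of convergence is 1/3.


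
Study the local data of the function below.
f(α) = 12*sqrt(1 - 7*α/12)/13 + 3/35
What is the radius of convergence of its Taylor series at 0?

The radius of convergence is 12/7.

Branch term (12/13)*sqrt(1 - α/(12/7)): its argument vanishes at α = 12/7, a square-root branch point, modulus 12/7.
The radius of convergence is the smallest modulus among the singular points: 12/7.


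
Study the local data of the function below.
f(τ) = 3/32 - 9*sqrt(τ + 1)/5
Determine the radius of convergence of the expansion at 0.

Branch term (-9/5)*sqrt(1 - τ/(-1)): its argument vanishes at τ = -1, a square-root branch point, modulus 1.
The radius of convergence is the smallest modulus among the singular points: 1.

The radius of convergence is 1.


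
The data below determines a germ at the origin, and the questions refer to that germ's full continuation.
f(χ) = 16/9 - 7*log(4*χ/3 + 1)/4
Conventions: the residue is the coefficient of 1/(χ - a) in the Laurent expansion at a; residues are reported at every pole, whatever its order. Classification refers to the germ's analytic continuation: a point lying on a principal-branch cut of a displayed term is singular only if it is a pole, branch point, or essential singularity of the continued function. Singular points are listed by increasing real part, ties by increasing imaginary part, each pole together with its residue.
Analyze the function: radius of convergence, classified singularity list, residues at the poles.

Branch term (-7/4)*log(1 - χ/(-3/4)): its argument vanishes at χ = -3/4, a logarithmic branch point, modulus 3/4.
The radius of convergence is the smallest modulus among the singular points: 3/4.

Radius of convergence at 0: 3/4.
At -3/4: a logarithmic branch point.


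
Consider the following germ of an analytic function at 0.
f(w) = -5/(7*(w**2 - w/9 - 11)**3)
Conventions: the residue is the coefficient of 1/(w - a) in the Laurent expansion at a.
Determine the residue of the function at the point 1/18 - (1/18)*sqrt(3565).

The factor w**2 - w/9 - 11 splits as (w - a)(w - a') with a = 1/18 - (1/18)*sqrt(3565), a' = 1/18 + (1/18)*sqrt(3565). At the order-3 pole a set g(w) = (w - a)^3*f(w) = [-5/7] / (w - a')^3.
Order-3 pole: residue = g''(a)/2; g''(1/18 - (1/18)*sqrt(3565)) = (708588/63431741975)*sqrt(3565), so the residue is (354294/63431741975)*sqrt(3565).

The residue is (354294/63431741975)*sqrt(3565).


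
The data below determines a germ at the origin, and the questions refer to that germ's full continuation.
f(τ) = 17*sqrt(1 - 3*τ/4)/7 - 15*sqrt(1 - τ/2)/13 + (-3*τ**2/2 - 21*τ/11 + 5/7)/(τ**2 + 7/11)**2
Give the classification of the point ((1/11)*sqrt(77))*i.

The point is a pole of order 2.

The denominator factor τ**2 + 7/11 vanishes at ((1/11)*sqrt(77))*i and appears to the power 2; the numerator there equals (257/154) - ((21/121)*sqrt(77))*i, nonzero, and no other factor vanishes.
The branch terms are analytic at this point.
Hence a pole whose order is the multiplicity, 2.


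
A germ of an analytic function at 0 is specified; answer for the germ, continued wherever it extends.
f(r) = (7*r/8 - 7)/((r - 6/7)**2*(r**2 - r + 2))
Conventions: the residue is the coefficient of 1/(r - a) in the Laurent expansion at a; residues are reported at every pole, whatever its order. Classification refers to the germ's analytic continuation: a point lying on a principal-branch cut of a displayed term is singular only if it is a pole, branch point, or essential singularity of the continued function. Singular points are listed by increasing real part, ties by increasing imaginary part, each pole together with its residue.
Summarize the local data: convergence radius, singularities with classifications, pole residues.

Radius of convergence at 0: 6/7.
At (1/2) - ((1/2)*sqrt(7))*i: a pole of order 1; residue (-58653/67712) + ((26215/67712)*sqrt(7))*i.
At (1/2) + ((1/2)*sqrt(7))*i: a pole of order 1; residue (-58653/67712) - ((26215/67712)*sqrt(7))*i.
At 6/7: a pole of order 2; residue 58653/33856.

Denominator factor (r**2 - r + 2): discriminant -7, complex-conjugate roots (1/2) + ((1/2)*sqrt(7))*i and (1/2) - ((1/2)*sqrt(7))*i; poles of order 1, moduli sqrt(2) and sqrt(2).
Denominator factor (r - 6/7)^2: pole of order 2 at 6/7, modulus 6/7.
The radius of convergence is the smallest modulus among the singular points: 6/7.
The factor r**2 - r + 2 splits as (r - a)(r - a') with a = (1/2) - ((1/2)*sqrt(7))*i, a' = (1/2) + ((1/2)*sqrt(7))*i. At the order-1 pole a set g(r) = (r - a)*f(r) = [(7*r/8 - 7)/(r - 6/7)**2] / (r - a').
Simple pole: residue = g(a) at a = (1/2) - ((1/2)*sqrt(7))*i, which is (-58653/67712) + ((26215/67712)*sqrt(7))*i.
The factor r**2 - r + 2 splits as (r - a)(r - a') with a = (1/2) + ((1/2)*sqrt(7))*i, a' = (1/2) - ((1/2)*sqrt(7))*i. At the order-1 pole a set g(r) = (r - a)*f(r) = [(7*r/8 - 7)/(r - 6/7)**2] / (r - a').
Simple pole: residue = g(a) at a = (1/2) + ((1/2)*sqrt(7))*i, which is (-58653/67712) - ((26215/67712)*sqrt(7))*i.
At the order-2 pole 6/7 set g(r) = (r - (6/7))^2*f(r) = (7*r/8 - 7)/(r**2 - r + 2).
Order-2 pole: residue = g'(a); g'(6/7) = 58653/33856, so the residue is 58653/33856.
List the singular points by increasing real part (a conjugate pair: the negative imaginary part first).


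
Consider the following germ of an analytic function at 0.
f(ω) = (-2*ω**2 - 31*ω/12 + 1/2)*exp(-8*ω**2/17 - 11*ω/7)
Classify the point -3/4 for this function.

The point is a regular point.

There is no denominator, hence no pole anywhere.
The factor exp(-8*ω**2/17 - 11*ω/7) is entire.
So the germ continues analytically to -3/4.


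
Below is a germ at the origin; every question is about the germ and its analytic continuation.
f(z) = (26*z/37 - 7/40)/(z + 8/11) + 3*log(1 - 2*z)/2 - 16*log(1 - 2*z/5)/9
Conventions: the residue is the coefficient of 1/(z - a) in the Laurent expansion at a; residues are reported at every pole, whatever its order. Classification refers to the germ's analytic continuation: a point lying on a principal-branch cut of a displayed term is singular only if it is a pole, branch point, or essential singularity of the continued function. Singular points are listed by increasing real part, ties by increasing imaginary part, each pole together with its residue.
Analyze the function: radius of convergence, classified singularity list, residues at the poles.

Denominator factor (z + 8/11): pole of order 1 at -8/11, modulus 8/11.
Branch term (-16/9)*log(1 - z/(5/2)): its argument vanishes at z = 5/2, a logarithmic branch point, modulus 5/2.
Branch term (3/2)*log(1 - z/(1/2)): its argument vanishes at z = 1/2, a logarithmic branch point, modulus 1/2.
The radius of convergence is the smallest modulus among the singular points: 1/2.
The branch terms are analytic at -8/11 and contribute nothing to the residue; only the rational part matters.
At the order-1 pole -8/11 set g(z) = (z - (-8/11))*(rational part) = 26*z/37 - 7/40.
Simple pole: residue = g(a) at a = -8/11, which is -11169/16280.
List the singular points by increasing real part (a conjugate pair: the negative imaginary part first).

Radius of convergence at 0: 1/2.
At -8/11: a pole of order 1; residue -11169/16280.
At 1/2: a logarithmic branch point.
At 5/2: a logarithmic branch point.


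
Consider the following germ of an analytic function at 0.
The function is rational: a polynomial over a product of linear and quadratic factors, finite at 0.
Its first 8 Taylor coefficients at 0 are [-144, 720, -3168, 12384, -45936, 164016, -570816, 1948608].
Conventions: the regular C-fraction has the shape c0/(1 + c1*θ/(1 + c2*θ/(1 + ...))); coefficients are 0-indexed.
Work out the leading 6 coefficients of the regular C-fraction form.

Taylor coefficients (read off): a_0 = -144, a_1 = 720, a_2 = -3168, a_3 = 12384, a_4 = -45936, a_5 = 164016.
c0 = a_0 = -144. Peel one level at a time: if S = 1 + c*θ/S' with S'(0) = 1, then c is the θ-coefficient of S and S' = c*θ/(S - 1).
S_1 = c0/f = 1 + (5)*θ + (3)*θ^2 + ...; c1 = 5.
S_2 = c1*θ/(S_1 - 1) = 1 + (-3/5)*θ + (54/25)*θ^2 + ...; c2 = -3/5.
S_3 = c2*θ/(S_2 - 1) = 1 + (18/5)*θ + (9)*θ^2 + ...; c3 = 18/5.
S_4 = c3*θ/(S_3 - 1) = 1 + (-5/2)*θ + (-5/4)*θ^2 + ...; c4 = -5/2.
S_5 = c4*θ/(S_4 - 1) = 1 + (-1/2)*θ + ...; c5 = -1/2.

The regular C-fraction coefficients are [-144, 5, -3/5, 18/5, -5/2, -1/2].


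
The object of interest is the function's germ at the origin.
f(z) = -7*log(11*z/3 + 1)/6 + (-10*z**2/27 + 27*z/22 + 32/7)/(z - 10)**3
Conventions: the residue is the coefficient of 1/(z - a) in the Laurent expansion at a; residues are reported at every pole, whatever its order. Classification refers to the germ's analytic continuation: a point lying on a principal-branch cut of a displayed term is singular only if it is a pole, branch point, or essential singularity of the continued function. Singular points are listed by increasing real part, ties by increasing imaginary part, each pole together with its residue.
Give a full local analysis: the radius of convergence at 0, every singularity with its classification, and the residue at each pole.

Denominator factor (z - 10)^3: pole of order 3 at 10, modulus 10.
Branch term (-7/6)*log(1 - z/(-3/11)): its argument vanishes at z = -3/11, a logarithmic branch point, modulus 3/11.
The radius of convergence is the smallest modulus among the singular points: 3/11.
The branch term is analytic at 10 and contributes nothing to the residue; only the rational part matters.
At the order-3 pole 10 set g(z) = (z - (10))^3*(rational part) = -10*z**2/27 + 27*z/22 + 32/7.
Order-3 pole: residue = g''(a)/2; g''(10) = -20/27, so the residue is -10/27.
List the singular points by increasing real part (a conjugate pair: the negative imaginary part first).

Radius of convergence at 0: 3/11.
At -3/11: a logarithmic branch point.
At 10: a pole of order 3; residue -10/27.


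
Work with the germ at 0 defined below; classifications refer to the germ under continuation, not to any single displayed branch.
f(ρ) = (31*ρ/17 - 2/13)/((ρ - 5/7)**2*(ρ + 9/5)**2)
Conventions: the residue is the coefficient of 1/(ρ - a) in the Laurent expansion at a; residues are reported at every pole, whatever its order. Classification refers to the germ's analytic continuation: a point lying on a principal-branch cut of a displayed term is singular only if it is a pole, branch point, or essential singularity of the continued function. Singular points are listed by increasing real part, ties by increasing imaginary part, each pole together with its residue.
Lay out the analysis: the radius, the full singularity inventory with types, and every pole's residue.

Denominator factor (ρ - 5/7)^2: pole of order 2 at 5/7, modulus 5/7.
Denominator factor (ρ + 9/5)^2: pole of order 2 at -9/5, modulus 9/5.
The radius of convergence is the smallest modulus among the singular points: 5/7.
At the order-2 pole -9/5 set g(ρ) = (ρ - (-9/5))^2*f(ρ) = (31*ρ/17 - 2/13)/(ρ - 5/7)**2.
Order-2 pole: residue = g'(a); g'(-9/5) = -10837575/75302656, so the residue is -10837575/75302656.
At the order-2 pole 5/7 set g(ρ) = (ρ - (5/7))^2*f(ρ) = (31*ρ/17 - 2/13)/(ρ + 9/5)**2.
Order-2 pole: residue = g'(a); g'(5/7) = 10837575/75302656, so the residue is 10837575/75302656.
List the singular points by increasing real part (a conjugate pair: the negative imaginary part first).

Radius of convergence at 0: 5/7.
At -9/5: a pole of order 2; residue -10837575/75302656.
At 5/7: a pole of order 2; residue 10837575/75302656.


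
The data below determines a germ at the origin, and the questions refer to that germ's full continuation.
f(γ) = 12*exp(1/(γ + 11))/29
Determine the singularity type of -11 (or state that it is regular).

The exponent 1/(γ - (-11)) has a pole at -11, so exp(1/(γ - (-11))) takes every nonzero value near it: an essential singularity (not a pole of any order).

The point is an essential singularity.


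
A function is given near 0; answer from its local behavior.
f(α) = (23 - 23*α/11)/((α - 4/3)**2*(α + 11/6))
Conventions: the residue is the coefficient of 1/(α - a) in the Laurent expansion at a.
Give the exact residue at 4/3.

The residue is -966/361.

At the order-2 pole 4/3 set g(α) = (α - (4/3))^2*f(α) = (23 - 23*α/11)/(α + 11/6).
Order-2 pole: residue = g'(a); g'(4/3) = -966/361, so the residue is -966/361.


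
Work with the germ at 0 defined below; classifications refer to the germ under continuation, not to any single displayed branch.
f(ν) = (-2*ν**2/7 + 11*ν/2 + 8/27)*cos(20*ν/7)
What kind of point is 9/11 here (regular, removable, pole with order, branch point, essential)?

There is no denominator, hence no pole anywhere.
The factor cos(20*ν/7) is entire.
So the germ continues analytically to 9/11.

The point is a regular point.


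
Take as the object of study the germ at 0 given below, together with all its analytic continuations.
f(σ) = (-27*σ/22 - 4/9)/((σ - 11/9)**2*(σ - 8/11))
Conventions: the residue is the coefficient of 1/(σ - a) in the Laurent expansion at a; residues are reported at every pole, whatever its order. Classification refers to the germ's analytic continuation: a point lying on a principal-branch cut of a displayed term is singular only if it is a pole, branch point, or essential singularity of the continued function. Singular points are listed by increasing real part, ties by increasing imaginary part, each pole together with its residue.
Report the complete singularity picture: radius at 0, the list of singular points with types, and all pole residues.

Denominator factor (σ - 8/11): pole of order 1 at 8/11, modulus 8/11.
Denominator factor (σ - 11/9)^2: pole of order 2 at 11/9, modulus 11/9.
The radius of convergence is the smallest modulus among the singular points: 8/11.
At the order-1 pole 8/11 set g(σ) = (σ - (8/11))*f(σ) = (-27*σ/22 - 4/9)/(σ - 11/9)**2.
Simple pole: residue = g(a) at a = 8/11, which is -1872/343.
At the order-2 pole 11/9 set g(σ) = (σ - (11/9))^2*f(σ) = (-27*σ/22 - 4/9)/(σ - 8/11).
Order-2 pole: residue = g'(a); g'(11/9) = 1872/343, so the residue is 1872/343.
List the singular points by increasing real part (a conjugate pair: the negative imaginary part first).

Radius of convergence at 0: 8/11.
At 8/11: a pole of order 1; residue -1872/343.
At 11/9: a pole of order 2; residue 1872/343.


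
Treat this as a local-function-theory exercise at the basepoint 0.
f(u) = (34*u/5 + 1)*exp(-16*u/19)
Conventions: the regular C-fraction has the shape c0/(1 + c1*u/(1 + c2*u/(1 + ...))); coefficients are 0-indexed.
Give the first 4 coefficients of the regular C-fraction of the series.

Taylor coefficients (expand at 0): a_0 = 1, a_1 = 566/95, a_2 = -9696/1805, a_3 = 237824/102885.
c0 = a_0 = 1. Peel one level at a time: if S = 1 + c*u/S' with S'(0) = 1, then c is the u-coefficient of S and S' = c*u/(S - 1).
S_1 = c0/f = 1 + (-566/95)*u + (368836/9025)*u^2 + ...; c1 = -566/95.
S_2 = c1*u/(S_1 - 1) = 1 + (184418/26885)*u + (36857216/86736387)*u^2 + ...; c2 = 184418/26885.
S_3 = c2*u/(S_2 - 1) = 1 + (-92143040/1487423379)*u + ...; c3 = -92143040/1487423379.

The regular C-fraction coefficients are [1, -566/95, 184418/26885, -92143040/1487423379].


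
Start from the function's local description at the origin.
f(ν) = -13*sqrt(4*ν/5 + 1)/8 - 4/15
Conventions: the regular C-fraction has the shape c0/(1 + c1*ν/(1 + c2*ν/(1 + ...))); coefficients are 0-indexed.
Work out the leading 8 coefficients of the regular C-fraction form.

The regular C-fraction coefficients are [-227/120, -78/227, 617/1135, 227/3085, 1007/3085, 617/5035, 1397/5035, 1007/6985].

Taylor coefficients (expand at 0): a_0 = -227/120, a_1 = -13/20, a_2 = 13/100, a_3 = -13/250, a_4 = 13/500, a_5 = -91/6250, a_6 = 273/31250, a_7 = -429/78125.
c0 = a_0 = -227/120. Peel one level at a time: if S = 1 + c*ν/S' with S'(0) = 1, then c is the ν-coefficient of S and S' = c*ν/(S - 1).
S_1 = c0/f = 1 + (-78/227)*ν + (48126/257645)*ν^2 + ...; c1 = -78/227.
S_2 = c1*ν/(S_1 - 1) = 1 + (617/1135)*ν + (-1/25)*ν^2 + ...; c2 = 617/1135.
S_3 = c2*ν/(S_2 - 1) = 1 + (227/3085)*ν + (-228589/9517225)*ν^2 + ...; c3 = 227/3085.
S_4 = c3*ν/(S_3 - 1) = 1 + (1007/3085)*ν + (-1/25)*ν^2 + ...; c4 = 1007/3085.
S_5 = c4*ν/(S_4 - 1) = 1 + (617/5035)*ν + (-861949/25351225)*ν^2 + ...; c5 = 617/5035.
S_6 = c5*ν/(S_5 - 1) = 1 + (1397/5035)*ν + (-1/25)*ν^2 + ...; c6 = 1397/5035.
S_7 = c6*ν/(S_6 - 1) = 1 + (1007/6985)*ν + ...; c7 = 1007/6985.


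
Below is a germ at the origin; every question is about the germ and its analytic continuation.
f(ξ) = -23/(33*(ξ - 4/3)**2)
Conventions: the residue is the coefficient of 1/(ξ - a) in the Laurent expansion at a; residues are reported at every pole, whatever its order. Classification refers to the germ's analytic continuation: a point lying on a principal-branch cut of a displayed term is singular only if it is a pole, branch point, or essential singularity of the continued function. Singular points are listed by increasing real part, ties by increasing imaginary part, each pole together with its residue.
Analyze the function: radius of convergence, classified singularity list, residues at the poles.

Radius of convergence at 0: 4/3.
At 4/3: a pole of order 2; residue 0.

Denominator factor (ξ - 4/3)^2: pole of order 2 at 4/3, modulus 4/3.
The radius of convergence is the smallest modulus among the singular points: 4/3.
At the order-2 pole 4/3 set g(ξ) = (ξ - (4/3))^2*f(ξ) = -23/33.
Order-2 pole: residue = g'(a); g'(4/3) = 0, so the residue is 0.


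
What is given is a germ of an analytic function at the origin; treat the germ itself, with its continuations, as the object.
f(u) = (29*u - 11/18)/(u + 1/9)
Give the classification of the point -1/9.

The point is a pole of order 1.

The denominator factor u + 1/9 vanishes at -1/9 and appears to the power 1; the numerator there equals -23/6, nonzero, and no other factor vanishes.
Hence a pole whose order is the multiplicity, 1.


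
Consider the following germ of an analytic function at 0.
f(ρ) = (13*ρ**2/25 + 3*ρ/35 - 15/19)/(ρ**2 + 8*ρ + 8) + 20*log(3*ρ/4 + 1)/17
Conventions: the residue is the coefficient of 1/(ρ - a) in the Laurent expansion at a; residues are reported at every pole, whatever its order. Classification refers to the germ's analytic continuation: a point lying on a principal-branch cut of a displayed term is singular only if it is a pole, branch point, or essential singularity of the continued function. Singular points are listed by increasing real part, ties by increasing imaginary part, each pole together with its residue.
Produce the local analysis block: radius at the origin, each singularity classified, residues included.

Radius of convergence at 0: 4 - (2)*sqrt(2).
At -4 - (2)*sqrt(2): a pole of order 1; residue -713/350 - (37731/26600)*sqrt(2).
At -4/3: a logarithmic branch point.
At -4 + (2)*sqrt(2): a pole of order 1; residue -713/350 + (37731/26600)*sqrt(2).

Denominator factor (ρ**2 + 8*ρ + 8): discriminant 32, real irrational roots -4 + (2)*sqrt(2) and -4 - (2)*sqrt(2); poles of order 1, moduli 4 - (2)*sqrt(2) and 4 + (2)*sqrt(2).
Branch term (20/17)*log(1 - ρ/(-4/3)): its argument vanishes at ρ = -4/3, a logarithmic branch point, modulus 4/3.
The radius of convergence is the smallest modulus among the singular points: 4 - (2)*sqrt(2).
The branch term is analytic at -4 - (2)*sqrt(2) and contributes nothing to the residue; only the rational part matters.
The factor ρ**2 + 8*ρ + 8 splits as (ρ - a)(ρ - a') with a = -4 - (2)*sqrt(2), a' = -4 + (2)*sqrt(2). At the order-1 pole a set g(ρ) = (ρ - a)*(rational part) = [13*ρ**2/25 + 3*ρ/35 - 15/19] / (ρ - a').
Simple pole: residue = g(a) at a = -4 - (2)*sqrt(2), which is -713/350 - (37731/26600)*sqrt(2).
The branch term is analytic at -4 + (2)*sqrt(2) and contributes nothing to the residue; only the rational part matters.
The factor ρ**2 + 8*ρ + 8 splits as (ρ - a)(ρ - a') with a = -4 + (2)*sqrt(2), a' = -4 - (2)*sqrt(2). At the order-1 pole a set g(ρ) = (ρ - a)*(rational part) = [13*ρ**2/25 + 3*ρ/35 - 15/19] / (ρ - a').
Simple pole: residue = g(a) at a = -4 + (2)*sqrt(2), which is -713/350 + (37731/26600)*sqrt(2).
List the singular points by increasing real part (a conjugate pair: the negative imaginary part first).


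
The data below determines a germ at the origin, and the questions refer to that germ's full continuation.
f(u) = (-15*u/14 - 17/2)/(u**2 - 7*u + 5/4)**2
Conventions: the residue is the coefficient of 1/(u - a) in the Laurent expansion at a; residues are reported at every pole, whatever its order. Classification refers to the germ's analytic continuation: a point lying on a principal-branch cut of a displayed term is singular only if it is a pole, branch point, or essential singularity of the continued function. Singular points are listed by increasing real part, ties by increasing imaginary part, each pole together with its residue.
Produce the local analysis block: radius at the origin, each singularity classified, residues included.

Radius of convergence at 0: 7/2 - sqrt(11).
At 7/2 - sqrt(11): a pole of order 2; residue -(49/1936)*sqrt(11).
At 7/2 + sqrt(11): a pole of order 2; residue (49/1936)*sqrt(11).

Denominator factor (u**2 - 7*u + 5/4)^2: discriminant 44, real irrational roots 7/2 + sqrt(11) and 7/2 - sqrt(11); poles of order 2, moduli 7/2 + sqrt(11) and 7/2 - sqrt(11).
The radius of convergence is the smallest modulus among the singular points: 7/2 - sqrt(11).
The factor u**2 - 7*u + 5/4 splits as (u - a)(u - a') with a = 7/2 - sqrt(11), a' = 7/2 + sqrt(11). At the order-2 pole a set g(u) = (u - a)^2*f(u) = [-15*u/14 - 17/2] / (u - a')^2.
Order-2 pole: residue = g'(a); g'(7/2 - sqrt(11)) = -(49/1936)*sqrt(11), so the residue is -(49/1936)*sqrt(11).
The factor u**2 - 7*u + 5/4 splits as (u - a)(u - a') with a = 7/2 + sqrt(11), a' = 7/2 - sqrt(11). At the order-2 pole a set g(u) = (u - a)^2*f(u) = [-15*u/14 - 17/2] / (u - a')^2.
Order-2 pole: residue = g'(a); g'(7/2 + sqrt(11)) = (49/1936)*sqrt(11), so the residue is (49/1936)*sqrt(11).
List the singular points by increasing real part (a conjugate pair: the negative imaginary part first).


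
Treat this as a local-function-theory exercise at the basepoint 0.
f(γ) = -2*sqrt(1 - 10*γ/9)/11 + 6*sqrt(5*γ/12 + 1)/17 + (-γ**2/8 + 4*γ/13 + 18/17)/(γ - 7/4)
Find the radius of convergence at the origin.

Denominator factor (γ - 7/4): pole of order 1 at 7/4, modulus 7/4.
Branch term (6/17)*sqrt(1 - γ/(-12/5)): its argument vanishes at γ = -12/5, a square-root branch point, modulus 12/5.
Branch term (-2/11)*sqrt(1 - γ/(9/10)): its argument vanishes at γ = 9/10, a square-root branch point, modulus 9/10.
The radius of convergence is the smallest modulus among the singular points: 9/10.

The radius of convergence is 9/10.


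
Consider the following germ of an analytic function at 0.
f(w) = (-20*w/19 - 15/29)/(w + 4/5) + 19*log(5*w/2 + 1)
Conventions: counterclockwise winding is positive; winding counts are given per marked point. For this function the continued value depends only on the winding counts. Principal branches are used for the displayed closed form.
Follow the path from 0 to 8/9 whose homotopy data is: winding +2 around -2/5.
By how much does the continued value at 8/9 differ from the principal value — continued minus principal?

Continued minus principal equals (76)*pi*i.

The rational part is single-valued and drops out of the difference; each branch term changes only by its own monodromy.
(19)*log(1 - w/(-2/5)): each positive loop around -2/5 adds 2*pi*i to the log, so winding +2 contributes (19)*(2)*2*pi*i = (76)*pi*i.
Summing the contributions at w = 8/9 gives (76)*pi*i.


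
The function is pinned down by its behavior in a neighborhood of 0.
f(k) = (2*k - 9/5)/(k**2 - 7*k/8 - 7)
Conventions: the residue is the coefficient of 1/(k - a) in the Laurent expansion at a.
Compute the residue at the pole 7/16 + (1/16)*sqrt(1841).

The factor k**2 - 7*k/8 - 7 splits as (k - a)(k - a') with a = 7/16 + (1/16)*sqrt(1841), a' = 7/16 - (1/16)*sqrt(1841). At the order-1 pole a set g(k) = (k - a)*f(k) = [2*k - 9/5] / (k - a').
Simple pole: residue = g(a) at a = 7/16 + (1/16)*sqrt(1841), which is 1 - (37/9205)*sqrt(1841).

The residue is 1 - (37/9205)*sqrt(1841).


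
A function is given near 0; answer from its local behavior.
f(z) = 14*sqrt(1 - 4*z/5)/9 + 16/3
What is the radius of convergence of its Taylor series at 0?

Branch term (14/9)*sqrt(1 - z/(5/4)): its argument vanishes at z = 5/4, a square-root branch point, modulus 5/4.
The radius of convergence is the smallest modulus among the singular points: 5/4.

The radius of convergence is 5/4.


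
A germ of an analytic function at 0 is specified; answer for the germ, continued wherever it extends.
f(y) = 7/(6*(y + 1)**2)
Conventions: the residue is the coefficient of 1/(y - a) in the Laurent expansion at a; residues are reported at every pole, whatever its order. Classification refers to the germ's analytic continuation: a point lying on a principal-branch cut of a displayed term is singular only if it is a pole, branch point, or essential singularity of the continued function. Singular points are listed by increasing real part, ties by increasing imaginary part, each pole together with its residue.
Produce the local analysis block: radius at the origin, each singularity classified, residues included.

Radius of convergence at 0: 1.
At -1: a pole of order 2; residue 0.

Denominator factor (y + 1)^2: pole of order 2 at -1, modulus 1.
The radius of convergence is the smallest modulus among the singular points: 1.
At the order-2 pole -1 set g(y) = (y - (-1))^2*f(y) = 7/6.
Order-2 pole: residue = g'(a); g'(-1) = 0, so the residue is 0.


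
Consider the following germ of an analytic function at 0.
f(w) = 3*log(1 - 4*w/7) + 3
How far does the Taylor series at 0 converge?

Branch term (3)*log(1 - w/(7/4)): its argument vanishes at w = 7/4, a logarithmic branch point, modulus 7/4.
The radius of convergence is the smallest modulus among the singular points: 7/4.

The radius of convergence is 7/4.


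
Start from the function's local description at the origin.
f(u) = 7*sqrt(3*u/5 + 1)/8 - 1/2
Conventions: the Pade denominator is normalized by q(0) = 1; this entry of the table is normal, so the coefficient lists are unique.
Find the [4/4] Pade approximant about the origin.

The Pade approximant has numerator coefficients [3/8, 21/32, 1161/3200, 459/6400, 4779/1280000]; denominator coefficients [1, 21/20, 27/80, 27/800, 81/160000].

Taylor coefficients needed (expand at 0): a_0 = 3/8, a_1 = 21/80, a_2 = -63/1600, a_3 = 189/16000, a_4 = -567/128000, a_5 = 11907/6400000, a_6 = -107163/128000000, a_7 = 505197/1280000000, a_8 = -19702683/102400000000.
Write the denominator as Q(u) = 1 + q1*u + q2*u^2 + q3*u^3 + q4*u^4. Requiring Q*f - P = O(u^9) with deg P <= 4 kills the coefficients of u^5..u^8 in Q*f:
  u^5: a_5 + q1*a_4 + q2*a_3 + q3*a_2 + q4*a_1 = 0, i.e. 11907/6400000 + (-567/128000)*q1 + (189/16000)*q2 + (-63/1600)*q3 + (21/80)*q4 = 0.
  u^6: a_6 + q1*a_5 + q2*a_4 + q3*a_3 + q4*a_2 = 0, i.e. -107163/128000000 + (11907/6400000)*q1 + (-567/128000)*q2 + (189/16000)*q3 + (-63/1600)*q4 = 0.
  u^7: a_7 + q1*a_6 + q2*a_5 + q3*a_4 + q4*a_3 = 0, i.e. 505197/1280000000 + (-107163/128000000)*q1 + (11907/6400000)*q2 + (-567/128000)*q3 + (189/16000)*q4 = 0.
  u^8: a_8 + q1*a_7 + q2*a_6 + q3*a_5 + q4*a_4 = 0, i.e. -19702683/102400000000 + (505197/1280000000)*q1 + (-107163/128000000)*q2 + (11907/6400000)*q3 + (-567/128000)*q4 = 0.
Solving this linear system: q1 = 21/20, q2 = 27/80, q3 = 27/800, q4 = 81/160000.
The numerator is Q*f truncated at degree 4: P0 = a_0 = 3/8; P1 = a_1 + q1*a_0 = 21/32; P2 = a_2 + q1*a_1 + q2*a_0 = 1161/3200; P3 = a_3 + q1*a_2 + q2*a_1 + q3*a_0 = 459/6400; P4 = a_4 + q1*a_3 + q2*a_2 + q3*a_1 + q4*a_0 = 4779/1280000.
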